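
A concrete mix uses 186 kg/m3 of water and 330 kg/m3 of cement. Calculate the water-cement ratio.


w/c = water / cement
w/c = 186 / 330 = 0.564

0.564


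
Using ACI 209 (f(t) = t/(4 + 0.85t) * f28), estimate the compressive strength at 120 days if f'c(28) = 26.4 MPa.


f(120) = 120 / (4 + 0.85 * 120) * 26.4
= 120 / 106.0 * 26.4
= 29.89 MPa

29.89


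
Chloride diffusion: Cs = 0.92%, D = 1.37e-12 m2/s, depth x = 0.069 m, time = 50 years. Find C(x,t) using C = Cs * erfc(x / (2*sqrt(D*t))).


t_seconds = 50 * 365.25 * 24 * 3600 = 1577880000.0 s
arg = 0.069 / (2 * sqrt(1.37e-12 * 1577880000.0))
= 0.742
erfc(0.742) = 0.294
C = 0.92 * 0.294 = 0.2705%

0.2705


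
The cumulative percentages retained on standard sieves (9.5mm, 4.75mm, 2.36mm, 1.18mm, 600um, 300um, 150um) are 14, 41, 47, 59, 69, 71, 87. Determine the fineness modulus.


FM = sum(cumulative % retained) / 100
= 388 / 100
= 3.88

3.88


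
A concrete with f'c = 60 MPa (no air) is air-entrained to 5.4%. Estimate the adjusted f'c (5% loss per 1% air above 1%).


Strength loss = (5.4 - 1) * 5 = 22.0%
f'c = 60 * (1 - 22.0/100)
= 46.8 MPa

46.8


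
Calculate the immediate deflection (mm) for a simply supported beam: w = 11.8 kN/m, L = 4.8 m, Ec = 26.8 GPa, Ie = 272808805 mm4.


Convert: L = 4.8 m = 4800 mm, Ec = 26.8 GPa = 26800 MPa
delta = 5 * 11.8 * 4800^4 / (384 * 26800 * 272808805)
= 11.16 mm

11.16


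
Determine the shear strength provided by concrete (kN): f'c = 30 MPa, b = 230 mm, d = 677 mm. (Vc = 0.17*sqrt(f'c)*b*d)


Vc = 0.17 * sqrt(30) * 230 * 677 / 1000
= 144.99 kN

144.99


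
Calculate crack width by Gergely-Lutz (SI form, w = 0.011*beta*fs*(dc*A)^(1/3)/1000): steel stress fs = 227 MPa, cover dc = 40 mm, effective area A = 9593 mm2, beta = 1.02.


w = 0.011 * beta * fs * (dc * A)^(1/3) / 1000
= 0.011 * 1.02 * 227 * (40 * 9593)^(1/3) / 1000
= 0.185 mm

0.185


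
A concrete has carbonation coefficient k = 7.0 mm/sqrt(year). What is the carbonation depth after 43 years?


depth = k * sqrt(t)
= 7.0 * sqrt(43)
= 45.9 mm

45.9


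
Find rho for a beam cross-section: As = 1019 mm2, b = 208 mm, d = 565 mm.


rho = As / (b * d)
= 1019 / (208 * 565)
= 0.0087

0.0087


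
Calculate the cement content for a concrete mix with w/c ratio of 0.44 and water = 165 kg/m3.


Cement = water / (w/c)
= 165 / 0.44
= 375.0 kg/m3

375.0


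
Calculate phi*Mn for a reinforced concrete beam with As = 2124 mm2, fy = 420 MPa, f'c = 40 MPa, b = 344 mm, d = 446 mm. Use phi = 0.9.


a = As * fy / (0.85 * f'c * b)
= 2124 * 420 / (0.85 * 40 * 344)
= 76.2722 mm
Mn = As * fy * (d - a/2) / 10^6
= 363.8472 kN-m
phi*Mn = 0.9 * 363.8472 = 327.46 kN-m

327.46


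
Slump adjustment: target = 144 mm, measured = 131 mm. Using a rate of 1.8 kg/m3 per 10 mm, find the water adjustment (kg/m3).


Difference = 144 - 131 = 13 mm
Water adjustment = 13 * 1.8 / 10 = 2.3 kg/m3

2.3


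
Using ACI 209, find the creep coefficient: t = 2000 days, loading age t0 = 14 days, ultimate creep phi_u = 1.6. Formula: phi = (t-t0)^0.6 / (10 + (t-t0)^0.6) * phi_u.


dt = 2000 - 14 = 1986
phi = 1986^0.6 / (10 + 1986^0.6) * 1.6
= 1.448

1.448


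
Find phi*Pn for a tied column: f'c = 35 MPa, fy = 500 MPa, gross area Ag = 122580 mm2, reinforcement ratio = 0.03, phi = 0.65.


Ast = rho * Ag = 0.03 * 122580 = 3677.4 mm2
phi*Pn = 0.65 * 0.80 * (0.85 * 35 * (122580 - 3677.4) + 500 * 3677.4) / 1000
= 2795.55 kN

2795.55


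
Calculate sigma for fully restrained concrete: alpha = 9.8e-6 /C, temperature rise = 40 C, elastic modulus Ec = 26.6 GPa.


sigma = alpha * dT * Ec
= 9.8e-6 * 40 * 26.6 * 1000
= 10.427 MPa

10.427


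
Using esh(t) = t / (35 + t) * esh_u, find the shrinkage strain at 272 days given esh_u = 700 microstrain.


esh(272) = 272 / (35 + 272) * 700
= 272 / 307 * 700
= 620.2 microstrain

620.2


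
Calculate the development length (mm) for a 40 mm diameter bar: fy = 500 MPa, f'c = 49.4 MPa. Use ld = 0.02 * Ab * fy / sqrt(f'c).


Ab = pi * 40^2 / 4 = 1256.637 mm2
ld = 0.02 * 1256.637 * 500 / sqrt(49.4)
= 1787.9 mm

1787.9


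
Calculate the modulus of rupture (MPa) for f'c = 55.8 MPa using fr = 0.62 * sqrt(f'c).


fr = 0.62 * sqrt(55.8)
= 4.631 MPa

4.631


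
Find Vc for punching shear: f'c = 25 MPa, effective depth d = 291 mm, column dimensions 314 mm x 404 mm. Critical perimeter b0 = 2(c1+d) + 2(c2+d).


b0 = 2*(314 + 291) + 2*(404 + 291) = 2600 mm
Vc = 0.33 * sqrt(25) * 2600 * 291 / 1000
= 1248.39 kN

1248.39


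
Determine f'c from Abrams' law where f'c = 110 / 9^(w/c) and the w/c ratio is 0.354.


f'c = 110 / 9^0.354
= 110 / 2.177
= 50.53 MPa

50.53


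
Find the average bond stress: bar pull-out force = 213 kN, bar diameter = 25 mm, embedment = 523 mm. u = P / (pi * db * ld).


u = P / (pi * db * ld)
= 213 * 1000 / (pi * 25 * 523)
= 5.185 MPa

5.185


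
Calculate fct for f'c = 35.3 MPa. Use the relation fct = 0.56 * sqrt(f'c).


fct = 0.56 * sqrt(35.3)
= 0.56 * 5.941
= 3.327 MPa

3.327


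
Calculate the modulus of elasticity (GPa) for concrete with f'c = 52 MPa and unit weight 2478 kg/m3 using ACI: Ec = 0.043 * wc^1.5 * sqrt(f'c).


Ec = 0.043 * 2478^1.5 * sqrt(52) / 1000
= 38.25 GPa

38.25


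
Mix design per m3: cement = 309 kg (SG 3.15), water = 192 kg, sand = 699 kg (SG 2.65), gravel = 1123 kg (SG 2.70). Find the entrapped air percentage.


Vol cement = 309 / (3.15 * 1000) = 0.098095 m3
Vol water = 192 / 1000 = 0.192 m3
Vol sand = 699 / (2.65 * 1000) = 0.263774 m3
Vol gravel = 1123 / (2.70 * 1000) = 0.415926 m3
Total solid + water volume = 0.969795 m3
Air = (1 - 0.969795) * 100 = 3.02%

3.02


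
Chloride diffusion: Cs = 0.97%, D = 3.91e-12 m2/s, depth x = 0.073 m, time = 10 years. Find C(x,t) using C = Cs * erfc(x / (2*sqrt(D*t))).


t_seconds = 10 * 365.25 * 24 * 3600 = 315576000.0 s
arg = 0.073 / (2 * sqrt(3.91e-12 * 315576000.0))
= 1.0391
erfc(1.0391) = 0.1417
C = 0.97 * 0.1417 = 0.1374%

0.1374


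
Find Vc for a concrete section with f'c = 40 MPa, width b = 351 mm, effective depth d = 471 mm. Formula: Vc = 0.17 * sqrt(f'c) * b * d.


Vc = 0.17 * sqrt(40) * 351 * 471 / 1000
= 177.75 kN

177.75


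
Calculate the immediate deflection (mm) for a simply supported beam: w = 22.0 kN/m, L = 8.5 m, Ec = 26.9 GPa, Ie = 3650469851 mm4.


Convert: L = 8.5 m = 8500 mm, Ec = 26.9 GPa = 26900 MPa
delta = 5 * 22.0 * 8500^4 / (384 * 26900 * 3650469851)
= 15.23 mm

15.23


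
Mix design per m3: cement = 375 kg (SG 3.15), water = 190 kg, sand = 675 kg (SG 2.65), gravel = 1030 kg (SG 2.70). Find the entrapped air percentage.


Vol cement = 375 / (3.15 * 1000) = 0.119048 m3
Vol water = 190 / 1000 = 0.19 m3
Vol sand = 675 / (2.65 * 1000) = 0.254717 m3
Vol gravel = 1030 / (2.70 * 1000) = 0.381481 m3
Total solid + water volume = 0.945246 m3
Air = (1 - 0.945246) * 100 = 5.48%

5.48


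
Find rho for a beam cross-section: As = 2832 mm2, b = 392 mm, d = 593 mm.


rho = As / (b * d)
= 2832 / (392 * 593)
= 0.0122

0.0122


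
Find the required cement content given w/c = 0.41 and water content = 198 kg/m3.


Cement = water / (w/c)
= 198 / 0.41
= 482.9 kg/m3

482.9


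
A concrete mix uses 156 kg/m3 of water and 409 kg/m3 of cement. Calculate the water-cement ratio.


w/c = water / cement
w/c = 156 / 409 = 0.381

0.381


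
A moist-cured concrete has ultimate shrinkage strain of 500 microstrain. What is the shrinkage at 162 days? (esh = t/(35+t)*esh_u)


esh(162) = 162 / (35 + 162) * 500
= 162 / 197 * 500
= 411.2 microstrain

411.2


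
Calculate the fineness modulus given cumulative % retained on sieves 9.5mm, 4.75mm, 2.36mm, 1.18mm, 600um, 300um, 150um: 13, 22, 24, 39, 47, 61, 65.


FM = sum(cumulative % retained) / 100
= 271 / 100
= 2.71

2.71


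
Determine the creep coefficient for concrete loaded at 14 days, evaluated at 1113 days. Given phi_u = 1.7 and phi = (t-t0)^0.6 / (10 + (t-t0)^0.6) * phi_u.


dt = 1113 - 14 = 1099
phi = 1099^0.6 / (10 + 1099^0.6) * 1.7
= 1.479

1.479


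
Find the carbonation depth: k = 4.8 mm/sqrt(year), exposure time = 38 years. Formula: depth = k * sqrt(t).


depth = k * sqrt(t)
= 4.8 * sqrt(38)
= 29.59 mm

29.59


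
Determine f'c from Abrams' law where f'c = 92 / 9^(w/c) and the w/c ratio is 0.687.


f'c = 92 / 9^0.687
= 92 / 4.524
= 20.33 MPa

20.33


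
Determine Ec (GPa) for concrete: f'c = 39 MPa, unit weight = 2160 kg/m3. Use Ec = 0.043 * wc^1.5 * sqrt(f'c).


Ec = 0.043 * 2160^1.5 * sqrt(39) / 1000
= 26.96 GPa

26.96


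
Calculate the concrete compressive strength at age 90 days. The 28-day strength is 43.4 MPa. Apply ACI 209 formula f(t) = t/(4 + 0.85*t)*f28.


f(90) = 90 / (4 + 0.85 * 90) * 43.4
= 90 / 80.5 * 43.4
= 48.52 MPa

48.52


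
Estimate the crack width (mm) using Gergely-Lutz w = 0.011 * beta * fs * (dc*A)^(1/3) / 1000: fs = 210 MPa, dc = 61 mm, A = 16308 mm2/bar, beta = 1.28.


w = 0.011 * beta * fs * (dc * A)^(1/3) / 1000
= 0.011 * 1.28 * 210 * (61 * 16308)^(1/3) / 1000
= 0.295 mm

0.295


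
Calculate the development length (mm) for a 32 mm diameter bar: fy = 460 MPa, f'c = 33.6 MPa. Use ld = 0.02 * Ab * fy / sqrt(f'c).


Ab = pi * 32^2 / 4 = 804.248 mm2
ld = 0.02 * 804.248 * 460 / sqrt(33.6)
= 1276.5 mm

1276.5


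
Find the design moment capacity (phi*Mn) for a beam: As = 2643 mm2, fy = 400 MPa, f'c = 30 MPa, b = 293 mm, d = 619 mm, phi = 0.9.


a = As * fy / (0.85 * f'c * b)
= 2643 * 400 / (0.85 * 30 * 293)
= 141.4977 mm
Mn = As * fy * (d - a/2) / 10^6
= 579.6111 kN-m
phi*Mn = 0.9 * 579.6111 = 521.65 kN-m

521.65


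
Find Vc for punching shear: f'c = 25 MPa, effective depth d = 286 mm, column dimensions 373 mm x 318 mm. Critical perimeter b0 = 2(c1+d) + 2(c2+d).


b0 = 2*(373 + 286) + 2*(318 + 286) = 2526 mm
Vc = 0.33 * sqrt(25) * 2526 * 286 / 1000
= 1192.02 kN

1192.02


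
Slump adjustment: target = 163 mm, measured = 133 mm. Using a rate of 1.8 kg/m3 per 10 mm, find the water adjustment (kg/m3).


Difference = 163 - 133 = 30 mm
Water adjustment = 30 * 1.8 / 10 = 5.4 kg/m3

5.4


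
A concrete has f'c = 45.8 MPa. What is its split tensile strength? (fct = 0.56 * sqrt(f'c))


fct = 0.56 * sqrt(45.8)
= 0.56 * 6.768
= 3.79 MPa

3.79


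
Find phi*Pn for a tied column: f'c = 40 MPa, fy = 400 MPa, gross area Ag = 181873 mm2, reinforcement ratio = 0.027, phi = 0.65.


Ast = rho * Ag = 0.027 * 181873 = 4910.571 mm2
phi*Pn = 0.65 * 0.80 * (0.85 * 40 * (181873 - 4910.571) + 400 * 4910.571) / 1000
= 4150.09 kN

4150.09


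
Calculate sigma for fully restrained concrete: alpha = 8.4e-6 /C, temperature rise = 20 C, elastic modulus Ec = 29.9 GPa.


sigma = alpha * dT * Ec
= 8.4e-6 * 20 * 29.9 * 1000
= 5.023 MPa

5.023


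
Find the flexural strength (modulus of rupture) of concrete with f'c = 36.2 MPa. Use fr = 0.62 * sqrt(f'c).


fr = 0.62 * sqrt(36.2)
= 3.73 MPa

3.73


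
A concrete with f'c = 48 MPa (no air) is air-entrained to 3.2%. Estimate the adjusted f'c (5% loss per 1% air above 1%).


Strength loss = (3.2 - 1) * 5 = 11.0%
f'c = 48 * (1 - 11.0/100)
= 42.72 MPa

42.72


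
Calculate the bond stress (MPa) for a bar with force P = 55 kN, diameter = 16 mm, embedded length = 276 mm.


u = P / (pi * db * ld)
= 55 * 1000 / (pi * 16 * 276)
= 3.964 MPa

3.964


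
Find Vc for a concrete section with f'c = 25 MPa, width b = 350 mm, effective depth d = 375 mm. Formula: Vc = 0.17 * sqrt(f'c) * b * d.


Vc = 0.17 * sqrt(25) * 350 * 375 / 1000
= 111.56 kN

111.56


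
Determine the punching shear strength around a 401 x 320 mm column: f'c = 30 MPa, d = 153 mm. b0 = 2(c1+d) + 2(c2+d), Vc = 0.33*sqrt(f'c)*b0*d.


b0 = 2*(401 + 153) + 2*(320 + 153) = 2054 mm
Vc = 0.33 * sqrt(30) * 2054 * 153 / 1000
= 568.02 kN

568.02


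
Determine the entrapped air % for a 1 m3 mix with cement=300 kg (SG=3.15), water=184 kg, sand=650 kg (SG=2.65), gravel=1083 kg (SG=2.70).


Vol cement = 300 / (3.15 * 1000) = 0.095238 m3
Vol water = 184 / 1000 = 0.184 m3
Vol sand = 650 / (2.65 * 1000) = 0.245283 m3
Vol gravel = 1083 / (2.70 * 1000) = 0.401111 m3
Total solid + water volume = 0.925632 m3
Air = (1 - 0.925632) * 100 = 7.44%

7.44


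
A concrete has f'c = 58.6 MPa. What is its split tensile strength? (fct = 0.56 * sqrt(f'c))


fct = 0.56 * sqrt(58.6)
= 0.56 * 7.655
= 4.287 MPa

4.287


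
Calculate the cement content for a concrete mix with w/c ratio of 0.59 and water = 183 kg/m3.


Cement = water / (w/c)
= 183 / 0.59
= 310.2 kg/m3

310.2


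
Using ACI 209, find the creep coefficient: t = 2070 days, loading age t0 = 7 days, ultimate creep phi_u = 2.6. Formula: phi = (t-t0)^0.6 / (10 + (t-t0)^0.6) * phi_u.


dt = 2070 - 7 = 2063
phi = 2063^0.6 / (10 + 2063^0.6) * 2.6
= 2.358

2.358


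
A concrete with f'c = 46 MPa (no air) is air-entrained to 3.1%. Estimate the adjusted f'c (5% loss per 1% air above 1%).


Strength loss = (3.1 - 1) * 5 = 10.5%
f'c = 46 * (1 - 10.5/100)
= 41.17 MPa

41.17


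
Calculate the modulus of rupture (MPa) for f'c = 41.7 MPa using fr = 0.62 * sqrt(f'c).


fr = 0.62 * sqrt(41.7)
= 4.004 MPa

4.004


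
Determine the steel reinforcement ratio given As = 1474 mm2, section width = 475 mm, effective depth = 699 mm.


rho = As / (b * d)
= 1474 / (475 * 699)
= 0.0044

0.0044


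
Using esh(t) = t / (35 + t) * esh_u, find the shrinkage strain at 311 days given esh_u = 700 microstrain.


esh(311) = 311 / (35 + 311) * 700
= 311 / 346 * 700
= 629.2 microstrain

629.2


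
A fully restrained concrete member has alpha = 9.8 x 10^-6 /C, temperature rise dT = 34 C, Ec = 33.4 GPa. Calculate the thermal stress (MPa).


sigma = alpha * dT * Ec
= 9.8e-6 * 34 * 33.4 * 1000
= 11.129 MPa

11.129


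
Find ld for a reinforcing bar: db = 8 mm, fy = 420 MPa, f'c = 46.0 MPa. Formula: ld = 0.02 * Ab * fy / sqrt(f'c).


Ab = pi * 8^2 / 4 = 50.265 mm2
ld = 0.02 * 50.265 * 420 / sqrt(46.0)
= 62.3 mm

62.3


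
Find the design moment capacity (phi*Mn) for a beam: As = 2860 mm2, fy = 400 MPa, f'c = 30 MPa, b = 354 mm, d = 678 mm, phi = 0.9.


a = As * fy / (0.85 * f'c * b)
= 2860 * 400 / (0.85 * 30 * 354)
= 126.7309 mm
Mn = As * fy * (d - a/2) / 10^6
= 703.1419 kN-m
phi*Mn = 0.9 * 703.1419 = 632.83 kN-m

632.83


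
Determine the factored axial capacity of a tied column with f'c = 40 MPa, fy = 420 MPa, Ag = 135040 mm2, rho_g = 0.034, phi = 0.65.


Ast = rho * Ag = 0.034 * 135040 = 4591.36 mm2
phi*Pn = 0.65 * 0.80 * (0.85 * 40 * (135040 - 4591.36) + 420 * 4591.36) / 1000
= 3309.08 kN

3309.08


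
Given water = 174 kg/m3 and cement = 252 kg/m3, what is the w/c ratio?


w/c = water / cement
w/c = 174 / 252 = 0.69

0.69


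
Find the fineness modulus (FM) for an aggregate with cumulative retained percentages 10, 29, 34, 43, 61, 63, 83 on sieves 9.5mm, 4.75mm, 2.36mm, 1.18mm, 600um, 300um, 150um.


FM = sum(cumulative % retained) / 100
= 323 / 100
= 3.23

3.23


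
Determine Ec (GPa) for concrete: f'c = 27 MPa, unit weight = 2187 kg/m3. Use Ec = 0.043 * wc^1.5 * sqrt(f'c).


Ec = 0.043 * 2187^1.5 * sqrt(27) / 1000
= 22.85 GPa

22.85


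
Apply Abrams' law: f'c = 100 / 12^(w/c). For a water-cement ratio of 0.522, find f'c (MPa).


f'c = 100 / 12^0.522
= 100 / 3.659
= 27.33 MPa

27.33


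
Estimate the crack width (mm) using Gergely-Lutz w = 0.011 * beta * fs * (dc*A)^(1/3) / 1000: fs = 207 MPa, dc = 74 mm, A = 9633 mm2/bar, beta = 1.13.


w = 0.011 * beta * fs * (dc * A)^(1/3) / 1000
= 0.011 * 1.13 * 207 * (74 * 9633)^(1/3) / 1000
= 0.23 mm

0.23


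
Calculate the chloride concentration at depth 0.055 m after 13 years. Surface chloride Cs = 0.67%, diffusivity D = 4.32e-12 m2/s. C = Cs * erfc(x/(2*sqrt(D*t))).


t_seconds = 13 * 365.25 * 24 * 3600 = 410248800.0 s
arg = 0.055 / (2 * sqrt(4.32e-12 * 410248800.0))
= 0.6532
erfc(0.6532) = 0.3556
C = 0.67 * 0.3556 = 0.2382%

0.2382


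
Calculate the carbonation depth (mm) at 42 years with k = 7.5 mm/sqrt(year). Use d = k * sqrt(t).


depth = k * sqrt(t)
= 7.5 * sqrt(42)
= 48.61 mm

48.61


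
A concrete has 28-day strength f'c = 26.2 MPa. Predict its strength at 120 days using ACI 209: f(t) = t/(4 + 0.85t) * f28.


f(120) = 120 / (4 + 0.85 * 120) * 26.2
= 120 / 106.0 * 26.2
= 29.66 MPa

29.66


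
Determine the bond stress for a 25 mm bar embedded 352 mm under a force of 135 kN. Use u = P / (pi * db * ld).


u = P / (pi * db * ld)
= 135 * 1000 / (pi * 25 * 352)
= 4.883 MPa

4.883


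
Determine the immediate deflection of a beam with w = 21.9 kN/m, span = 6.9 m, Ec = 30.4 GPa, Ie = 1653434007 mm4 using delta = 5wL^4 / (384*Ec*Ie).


Convert: L = 6.9 m = 6900 mm, Ec = 30.4 GPa = 30400 MPa
delta = 5 * 21.9 * 6900^4 / (384 * 30400 * 1653434007)
= 12.86 mm

12.86


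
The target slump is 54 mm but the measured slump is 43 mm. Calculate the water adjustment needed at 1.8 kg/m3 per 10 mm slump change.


Difference = 54 - 43 = 11 mm
Water adjustment = 11 * 1.8 / 10 = 2.0 kg/m3

2.0


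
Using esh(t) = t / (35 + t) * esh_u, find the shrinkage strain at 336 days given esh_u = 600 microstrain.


esh(336) = 336 / (35 + 336) * 600
= 336 / 371 * 600
= 543.4 microstrain

543.4


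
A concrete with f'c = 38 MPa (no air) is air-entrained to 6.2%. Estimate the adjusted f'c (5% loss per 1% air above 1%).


Strength loss = (6.2 - 1) * 5 = 26.0%
f'c = 38 * (1 - 26.0/100)
= 28.12 MPa

28.12


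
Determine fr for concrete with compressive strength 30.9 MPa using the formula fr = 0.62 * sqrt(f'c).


fr = 0.62 * sqrt(30.9)
= 3.446 MPa

3.446


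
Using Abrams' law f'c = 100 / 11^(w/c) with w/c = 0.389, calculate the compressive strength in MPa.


f'c = 100 / 11^0.389
= 100 / 2.542
= 39.35 MPa

39.35


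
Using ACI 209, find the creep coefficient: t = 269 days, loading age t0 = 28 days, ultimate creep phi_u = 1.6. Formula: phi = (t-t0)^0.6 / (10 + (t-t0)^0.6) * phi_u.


dt = 269 - 28 = 241
phi = 241^0.6 / (10 + 241^0.6) * 1.6
= 1.166

1.166


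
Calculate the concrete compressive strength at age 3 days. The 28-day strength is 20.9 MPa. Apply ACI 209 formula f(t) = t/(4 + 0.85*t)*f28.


f(3) = 3 / (4 + 0.85 * 3) * 20.9
= 3 / 6.55 * 20.9
= 9.57 MPa

9.57


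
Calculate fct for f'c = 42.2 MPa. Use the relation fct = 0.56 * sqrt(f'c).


fct = 0.56 * sqrt(42.2)
= 0.56 * 6.496
= 3.638 MPa

3.638


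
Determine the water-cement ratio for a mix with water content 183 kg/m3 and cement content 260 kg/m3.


w/c = water / cement
w/c = 183 / 260 = 0.704

0.704


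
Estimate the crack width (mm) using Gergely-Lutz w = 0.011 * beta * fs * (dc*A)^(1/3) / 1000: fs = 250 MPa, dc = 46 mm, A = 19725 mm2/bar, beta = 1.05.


w = 0.011 * beta * fs * (dc * A)^(1/3) / 1000
= 0.011 * 1.05 * 250 * (46 * 19725)^(1/3) / 1000
= 0.28 mm

0.28


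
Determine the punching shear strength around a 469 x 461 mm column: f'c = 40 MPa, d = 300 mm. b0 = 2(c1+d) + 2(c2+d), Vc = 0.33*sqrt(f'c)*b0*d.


b0 = 2*(469 + 300) + 2*(461 + 300) = 3060 mm
Vc = 0.33 * sqrt(40) * 3060 * 300 / 1000
= 1915.96 kN

1915.96


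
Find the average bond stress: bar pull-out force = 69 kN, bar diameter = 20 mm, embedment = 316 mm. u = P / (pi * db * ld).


u = P / (pi * db * ld)
= 69 * 1000 / (pi * 20 * 316)
= 3.475 MPa

3.475


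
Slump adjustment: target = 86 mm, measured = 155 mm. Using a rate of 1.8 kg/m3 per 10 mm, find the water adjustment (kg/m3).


Difference = 86 - 155 = -69 mm
Water adjustment = -69 * 1.8 / 10 = -12.4 kg/m3

-12.4


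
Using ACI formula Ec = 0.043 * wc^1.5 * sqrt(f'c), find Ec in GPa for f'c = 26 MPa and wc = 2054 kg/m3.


Ec = 0.043 * 2054^1.5 * sqrt(26) / 1000
= 20.41 GPa

20.41


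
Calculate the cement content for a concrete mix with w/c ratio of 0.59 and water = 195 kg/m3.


Cement = water / (w/c)
= 195 / 0.59
= 330.5 kg/m3

330.5


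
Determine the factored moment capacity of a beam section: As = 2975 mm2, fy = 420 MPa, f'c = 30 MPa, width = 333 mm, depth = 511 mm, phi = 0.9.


a = As * fy / (0.85 * f'c * b)
= 2975 * 420 / (0.85 * 30 * 333)
= 147.1471 mm
Mn = As * fy * (d - a/2) / 10^6
= 546.5643 kN-m
phi*Mn = 0.9 * 546.5643 = 491.91 kN-m

491.91


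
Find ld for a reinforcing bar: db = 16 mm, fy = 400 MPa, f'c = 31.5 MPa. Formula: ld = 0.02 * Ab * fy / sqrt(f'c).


Ab = pi * 16^2 / 4 = 201.062 mm2
ld = 0.02 * 201.062 * 400 / sqrt(31.5)
= 286.6 mm

286.6


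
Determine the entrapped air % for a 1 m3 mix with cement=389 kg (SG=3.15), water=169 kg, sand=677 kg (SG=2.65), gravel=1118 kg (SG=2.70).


Vol cement = 389 / (3.15 * 1000) = 0.123492 m3
Vol water = 169 / 1000 = 0.169 m3
Vol sand = 677 / (2.65 * 1000) = 0.255472 m3
Vol gravel = 1118 / (2.70 * 1000) = 0.414074 m3
Total solid + water volume = 0.962038 m3
Air = (1 - 0.962038) * 100 = 3.8%

3.8


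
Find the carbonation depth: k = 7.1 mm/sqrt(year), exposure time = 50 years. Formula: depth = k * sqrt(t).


depth = k * sqrt(t)
= 7.1 * sqrt(50)
= 50.2 mm

50.2


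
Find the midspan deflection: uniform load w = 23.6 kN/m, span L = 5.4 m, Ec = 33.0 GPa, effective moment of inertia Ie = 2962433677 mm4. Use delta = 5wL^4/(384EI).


Convert: L = 5.4 m = 5400 mm, Ec = 33.0 GPa = 33000 MPa
delta = 5 * 23.6 * 5400^4 / (384 * 33000 * 2962433677)
= 2.67 mm

2.67


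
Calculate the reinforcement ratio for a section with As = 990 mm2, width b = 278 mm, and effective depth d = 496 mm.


rho = As / (b * d)
= 990 / (278 * 496)
= 0.0072

0.0072


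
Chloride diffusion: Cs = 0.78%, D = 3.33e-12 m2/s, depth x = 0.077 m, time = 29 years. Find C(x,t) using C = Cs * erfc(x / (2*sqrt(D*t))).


t_seconds = 29 * 365.25 * 24 * 3600 = 915170400.0 s
arg = 0.077 / (2 * sqrt(3.33e-12 * 915170400.0))
= 0.6974
erfc(0.6974) = 0.324
C = 0.78 * 0.324 = 0.2527%

0.2527


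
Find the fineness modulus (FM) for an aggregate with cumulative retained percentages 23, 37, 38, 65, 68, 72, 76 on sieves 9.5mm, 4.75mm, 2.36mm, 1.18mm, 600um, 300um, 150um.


FM = sum(cumulative % retained) / 100
= 379 / 100
= 3.79

3.79


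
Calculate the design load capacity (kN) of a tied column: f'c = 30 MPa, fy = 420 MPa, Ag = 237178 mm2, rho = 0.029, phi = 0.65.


Ast = rho * Ag = 0.029 * 237178 = 6878.162 mm2
phi*Pn = 0.65 * 0.80 * (0.85 * 30 * (237178 - 6878.162) + 420 * 6878.162) / 1000
= 4555.97 kN

4555.97


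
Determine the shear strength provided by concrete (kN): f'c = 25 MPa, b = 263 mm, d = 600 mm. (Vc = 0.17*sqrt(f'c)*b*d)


Vc = 0.17 * sqrt(25) * 263 * 600 / 1000
= 134.13 kN

134.13


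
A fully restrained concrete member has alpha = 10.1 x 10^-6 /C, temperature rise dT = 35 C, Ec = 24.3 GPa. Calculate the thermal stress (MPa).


sigma = alpha * dT * Ec
= 10.1e-6 * 35 * 24.3 * 1000
= 8.59 MPa

8.59


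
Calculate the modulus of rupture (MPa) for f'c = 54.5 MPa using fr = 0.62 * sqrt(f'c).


fr = 0.62 * sqrt(54.5)
= 4.577 MPa

4.577


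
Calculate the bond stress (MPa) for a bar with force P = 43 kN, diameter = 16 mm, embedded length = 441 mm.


u = P / (pi * db * ld)
= 43 * 1000 / (pi * 16 * 441)
= 1.94 MPa

1.94


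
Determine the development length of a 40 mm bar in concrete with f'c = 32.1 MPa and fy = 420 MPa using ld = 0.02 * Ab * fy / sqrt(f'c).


Ab = pi * 40^2 / 4 = 1256.637 mm2
ld = 0.02 * 1256.637 * 420 / sqrt(32.1)
= 1863.1 mm

1863.1


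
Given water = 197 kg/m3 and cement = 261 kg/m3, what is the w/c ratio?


w/c = water / cement
w/c = 197 / 261 = 0.755

0.755


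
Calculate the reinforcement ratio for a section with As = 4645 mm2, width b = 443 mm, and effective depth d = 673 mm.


rho = As / (b * d)
= 4645 / (443 * 673)
= 0.0156

0.0156


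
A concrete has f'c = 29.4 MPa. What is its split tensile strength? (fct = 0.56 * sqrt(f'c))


fct = 0.56 * sqrt(29.4)
= 0.56 * 5.422
= 3.036 MPa

3.036


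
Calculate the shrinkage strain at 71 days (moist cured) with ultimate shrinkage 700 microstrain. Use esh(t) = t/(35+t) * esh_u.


esh(71) = 71 / (35 + 71) * 700
= 71 / 106 * 700
= 468.9 microstrain

468.9


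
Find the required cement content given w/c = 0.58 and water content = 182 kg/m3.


Cement = water / (w/c)
= 182 / 0.58
= 313.8 kg/m3

313.8


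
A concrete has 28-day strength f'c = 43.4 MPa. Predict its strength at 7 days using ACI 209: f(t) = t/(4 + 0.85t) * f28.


f(7) = 7 / (4 + 0.85 * 7) * 43.4
= 7 / 9.95 * 43.4
= 30.53 MPa

30.53


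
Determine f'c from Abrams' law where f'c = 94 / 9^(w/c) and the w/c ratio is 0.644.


f'c = 94 / 9^0.644
= 94 / 4.117
= 22.83 MPa

22.83


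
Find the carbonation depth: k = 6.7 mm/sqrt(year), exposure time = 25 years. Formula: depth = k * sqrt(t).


depth = k * sqrt(t)
= 6.7 * sqrt(25)
= 33.5 mm

33.5


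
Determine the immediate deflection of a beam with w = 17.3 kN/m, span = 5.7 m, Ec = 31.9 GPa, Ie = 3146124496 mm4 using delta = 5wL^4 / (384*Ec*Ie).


Convert: L = 5.7 m = 5700 mm, Ec = 31.9 GPa = 31900 MPa
delta = 5 * 17.3 * 5700^4 / (384 * 31900 * 3146124496)
= 2.37 mm

2.37


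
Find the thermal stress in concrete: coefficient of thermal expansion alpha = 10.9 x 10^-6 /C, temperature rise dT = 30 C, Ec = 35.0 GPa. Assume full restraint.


sigma = alpha * dT * Ec
= 10.9e-6 * 30 * 35.0 * 1000
= 11.445 MPa

11.445


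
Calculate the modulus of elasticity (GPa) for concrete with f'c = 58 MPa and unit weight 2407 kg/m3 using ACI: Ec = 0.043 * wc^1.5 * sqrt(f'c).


Ec = 0.043 * 2407^1.5 * sqrt(58) / 1000
= 38.67 GPa

38.67


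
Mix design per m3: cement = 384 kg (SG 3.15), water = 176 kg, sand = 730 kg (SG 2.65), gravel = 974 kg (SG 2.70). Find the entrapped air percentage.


Vol cement = 384 / (3.15 * 1000) = 0.121905 m3
Vol water = 176 / 1000 = 0.176 m3
Vol sand = 730 / (2.65 * 1000) = 0.275472 m3
Vol gravel = 974 / (2.70 * 1000) = 0.360741 m3
Total solid + water volume = 0.934117 m3
Air = (1 - 0.934117) * 100 = 6.59%

6.59


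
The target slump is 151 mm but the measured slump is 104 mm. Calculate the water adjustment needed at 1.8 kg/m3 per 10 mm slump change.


Difference = 151 - 104 = 47 mm
Water adjustment = 47 * 1.8 / 10 = 8.5 kg/m3

8.5


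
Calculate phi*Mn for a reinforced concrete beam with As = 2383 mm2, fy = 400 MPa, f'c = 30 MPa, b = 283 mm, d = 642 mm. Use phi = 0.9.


a = As * fy / (0.85 * f'c * b)
= 2383 * 400 / (0.85 * 30 * 283)
= 132.0862 mm
Mn = As * fy * (d - a/2) / 10^6
= 549.0021 kN-m
phi*Mn = 0.9 * 549.0021 = 494.1 kN-m

494.1


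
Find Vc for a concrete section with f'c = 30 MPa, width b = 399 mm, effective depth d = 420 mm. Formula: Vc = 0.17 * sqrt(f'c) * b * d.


Vc = 0.17 * sqrt(30) * 399 * 420 / 1000
= 156.04 kN

156.04


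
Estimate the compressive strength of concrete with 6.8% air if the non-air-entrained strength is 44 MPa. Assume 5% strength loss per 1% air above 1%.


Strength loss = (6.8 - 1) * 5 = 29.0%
f'c = 44 * (1 - 29.0/100)
= 31.24 MPa

31.24


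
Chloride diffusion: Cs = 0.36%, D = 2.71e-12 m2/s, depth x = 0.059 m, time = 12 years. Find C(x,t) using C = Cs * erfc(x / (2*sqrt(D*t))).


t_seconds = 12 * 365.25 * 24 * 3600 = 378691200.0 s
arg = 0.059 / (2 * sqrt(2.71e-12 * 378691200.0))
= 0.9209
erfc(0.9209) = 0.1928
C = 0.36 * 0.1928 = 0.0694%

0.0694


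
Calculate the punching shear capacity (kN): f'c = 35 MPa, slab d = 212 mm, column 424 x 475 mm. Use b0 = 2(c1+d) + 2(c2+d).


b0 = 2*(424 + 212) + 2*(475 + 212) = 2646 mm
Vc = 0.33 * sqrt(35) * 2646 * 212 / 1000
= 1095.15 kN

1095.15


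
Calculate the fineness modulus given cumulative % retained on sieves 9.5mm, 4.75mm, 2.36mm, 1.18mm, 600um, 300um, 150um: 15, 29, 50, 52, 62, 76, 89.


FM = sum(cumulative % retained) / 100
= 373 / 100
= 3.73

3.73


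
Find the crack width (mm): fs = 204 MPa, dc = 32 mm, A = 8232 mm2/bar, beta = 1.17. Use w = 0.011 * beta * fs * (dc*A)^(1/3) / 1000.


w = 0.011 * beta * fs * (dc * A)^(1/3) / 1000
= 0.011 * 1.17 * 204 * (32 * 8232)^(1/3) / 1000
= 0.168 mm

0.168


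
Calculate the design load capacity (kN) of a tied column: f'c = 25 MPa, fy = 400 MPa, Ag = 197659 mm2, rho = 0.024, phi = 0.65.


Ast = rho * Ag = 0.024 * 197659 = 4743.816 mm2
phi*Pn = 0.65 * 0.80 * (0.85 * 25 * (197659 - 4743.816) + 400 * 4743.816) / 1000
= 3118.43 kN

3118.43


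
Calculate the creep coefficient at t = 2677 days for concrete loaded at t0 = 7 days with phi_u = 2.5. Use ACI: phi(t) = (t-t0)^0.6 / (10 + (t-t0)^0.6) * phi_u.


dt = 2677 - 7 = 2670
phi = 2670^0.6 / (10 + 2670^0.6) * 2.5
= 2.298

2.298


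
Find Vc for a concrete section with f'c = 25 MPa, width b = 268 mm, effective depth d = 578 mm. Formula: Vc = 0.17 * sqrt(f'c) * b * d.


Vc = 0.17 * sqrt(25) * 268 * 578 / 1000
= 131.67 kN

131.67


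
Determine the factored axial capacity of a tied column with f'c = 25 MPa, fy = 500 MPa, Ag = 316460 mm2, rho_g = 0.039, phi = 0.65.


Ast = rho * Ag = 0.039 * 316460 = 12341.94 mm2
phi*Pn = 0.65 * 0.80 * (0.85 * 25 * (316460 - 12341.94) + 500 * 12341.94) / 1000
= 6569.41 kN

6569.41


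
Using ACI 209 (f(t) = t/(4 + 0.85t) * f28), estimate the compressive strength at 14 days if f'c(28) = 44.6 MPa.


f(14) = 14 / (4 + 0.85 * 14) * 44.6
= 14 / 15.9 * 44.6
= 39.27 MPa

39.27


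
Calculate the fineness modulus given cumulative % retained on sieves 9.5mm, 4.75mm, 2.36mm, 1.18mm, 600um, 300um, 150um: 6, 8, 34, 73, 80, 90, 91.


FM = sum(cumulative % retained) / 100
= 382 / 100
= 3.82

3.82


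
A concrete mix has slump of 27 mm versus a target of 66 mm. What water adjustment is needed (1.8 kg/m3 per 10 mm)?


Difference = 66 - 27 = 39 mm
Water adjustment = 39 * 1.8 / 10 = 7.0 kg/m3

7.0


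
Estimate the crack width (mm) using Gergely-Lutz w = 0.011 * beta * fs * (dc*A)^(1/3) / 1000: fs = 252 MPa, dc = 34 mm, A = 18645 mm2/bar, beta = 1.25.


w = 0.011 * beta * fs * (dc * A)^(1/3) / 1000
= 0.011 * 1.25 * 252 * (34 * 18645)^(1/3) / 1000
= 0.298 mm

0.298


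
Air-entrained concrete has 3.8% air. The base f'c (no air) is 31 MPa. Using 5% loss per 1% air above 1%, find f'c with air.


Strength loss = (3.8 - 1) * 5 = 14.0%
f'c = 31 * (1 - 14.0/100)
= 26.66 MPa

26.66


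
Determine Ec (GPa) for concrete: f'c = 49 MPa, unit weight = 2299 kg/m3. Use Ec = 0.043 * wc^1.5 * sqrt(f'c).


Ec = 0.043 * 2299^1.5 * sqrt(49) / 1000
= 33.18 GPa

33.18


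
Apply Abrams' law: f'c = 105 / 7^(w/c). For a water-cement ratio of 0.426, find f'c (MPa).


f'c = 105 / 7^0.426
= 105 / 2.291
= 45.83 MPa

45.83


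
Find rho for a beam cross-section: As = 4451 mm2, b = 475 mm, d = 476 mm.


rho = As / (b * d)
= 4451 / (475 * 476)
= 0.0197

0.0197


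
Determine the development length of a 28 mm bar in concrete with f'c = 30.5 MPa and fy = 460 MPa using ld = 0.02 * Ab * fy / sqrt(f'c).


Ab = pi * 28^2 / 4 = 615.752 mm2
ld = 0.02 * 615.752 * 460 / sqrt(30.5)
= 1025.8 mm

1025.8


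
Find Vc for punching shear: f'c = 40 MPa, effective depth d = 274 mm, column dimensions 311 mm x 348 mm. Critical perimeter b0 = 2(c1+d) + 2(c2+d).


b0 = 2*(311 + 274) + 2*(348 + 274) = 2414 mm
Vc = 0.33 * sqrt(40) * 2414 * 274 / 1000
= 1380.49 kN

1380.49


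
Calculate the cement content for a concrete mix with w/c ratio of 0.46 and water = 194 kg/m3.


Cement = water / (w/c)
= 194 / 0.46
= 421.7 kg/m3

421.7


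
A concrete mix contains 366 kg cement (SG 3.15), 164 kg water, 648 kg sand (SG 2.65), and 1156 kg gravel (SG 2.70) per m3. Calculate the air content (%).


Vol cement = 366 / (3.15 * 1000) = 0.11619 m3
Vol water = 164 / 1000 = 0.164 m3
Vol sand = 648 / (2.65 * 1000) = 0.244528 m3
Vol gravel = 1156 / (2.70 * 1000) = 0.428148 m3
Total solid + water volume = 0.952867 m3
Air = (1 - 0.952867) * 100 = 4.71%

4.71


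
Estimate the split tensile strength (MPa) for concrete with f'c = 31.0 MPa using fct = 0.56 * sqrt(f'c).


fct = 0.56 * sqrt(31.0)
= 0.56 * 5.568
= 3.118 MPa

3.118


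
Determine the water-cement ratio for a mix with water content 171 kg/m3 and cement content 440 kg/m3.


w/c = water / cement
w/c = 171 / 440 = 0.389

0.389


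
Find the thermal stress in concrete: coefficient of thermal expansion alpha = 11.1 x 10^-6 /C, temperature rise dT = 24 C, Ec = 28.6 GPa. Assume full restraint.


sigma = alpha * dT * Ec
= 11.1e-6 * 24 * 28.6 * 1000
= 7.619 MPa

7.619


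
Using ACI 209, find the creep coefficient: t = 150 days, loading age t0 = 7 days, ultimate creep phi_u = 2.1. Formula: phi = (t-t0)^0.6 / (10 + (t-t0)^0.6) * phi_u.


dt = 150 - 7 = 143
phi = 143^0.6 / (10 + 143^0.6) * 2.1
= 1.392

1.392


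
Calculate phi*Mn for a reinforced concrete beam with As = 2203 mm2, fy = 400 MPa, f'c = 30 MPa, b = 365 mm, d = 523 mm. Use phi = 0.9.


a = As * fy / (0.85 * f'c * b)
= 2203 * 400 / (0.85 * 30 * 365)
= 94.6763 mm
Mn = As * fy * (d - a/2) / 10^6
= 419.1532 kN-m
phi*Mn = 0.9 * 419.1532 = 377.24 kN-m

377.24


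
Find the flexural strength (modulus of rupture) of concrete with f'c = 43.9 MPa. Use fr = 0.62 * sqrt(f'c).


fr = 0.62 * sqrt(43.9)
= 4.108 MPa

4.108


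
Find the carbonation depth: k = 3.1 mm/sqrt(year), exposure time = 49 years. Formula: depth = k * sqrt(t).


depth = k * sqrt(t)
= 3.1 * sqrt(49)
= 21.7 mm

21.7


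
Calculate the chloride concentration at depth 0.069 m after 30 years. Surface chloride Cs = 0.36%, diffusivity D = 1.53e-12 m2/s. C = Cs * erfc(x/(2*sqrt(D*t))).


t_seconds = 30 * 365.25 * 24 * 3600 = 946728000.0 s
arg = 0.069 / (2 * sqrt(1.53e-12 * 946728000.0))
= 0.9065
erfc(0.9065) = 0.1999
C = 0.36 * 0.1999 = 0.0719%

0.0719


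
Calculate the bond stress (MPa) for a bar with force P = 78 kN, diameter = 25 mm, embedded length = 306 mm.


u = P / (pi * db * ld)
= 78 * 1000 / (pi * 25 * 306)
= 3.246 MPa

3.246


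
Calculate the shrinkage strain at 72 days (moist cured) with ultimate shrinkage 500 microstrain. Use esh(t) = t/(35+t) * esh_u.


esh(72) = 72 / (35 + 72) * 500
= 72 / 107 * 500
= 336.4 microstrain

336.4


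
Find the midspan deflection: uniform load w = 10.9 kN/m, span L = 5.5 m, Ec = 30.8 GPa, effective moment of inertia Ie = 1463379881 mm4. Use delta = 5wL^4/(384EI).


Convert: L = 5.5 m = 5500 mm, Ec = 30.8 GPa = 30800 MPa
delta = 5 * 10.9 * 5500^4 / (384 * 30800 * 1463379881)
= 2.88 mm

2.88


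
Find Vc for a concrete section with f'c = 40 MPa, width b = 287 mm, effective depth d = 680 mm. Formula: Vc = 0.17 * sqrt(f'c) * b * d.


Vc = 0.17 * sqrt(40) * 287 * 680 / 1000
= 209.83 kN

209.83


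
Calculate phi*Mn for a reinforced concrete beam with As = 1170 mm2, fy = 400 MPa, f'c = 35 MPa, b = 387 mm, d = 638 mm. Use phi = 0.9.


a = As * fy / (0.85 * f'c * b)
= 1170 * 400 / (0.85 * 35 * 387)
= 40.6488 mm
Mn = As * fy * (d - a/2) / 10^6
= 289.0722 kN-m
phi*Mn = 0.9 * 289.0722 = 260.16 kN-m

260.16


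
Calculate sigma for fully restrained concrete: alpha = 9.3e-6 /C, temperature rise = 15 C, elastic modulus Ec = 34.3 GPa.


sigma = alpha * dT * Ec
= 9.3e-6 * 15 * 34.3 * 1000
= 4.785 MPa

4.785


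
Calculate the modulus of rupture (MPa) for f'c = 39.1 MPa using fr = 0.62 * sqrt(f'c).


fr = 0.62 * sqrt(39.1)
= 3.877 MPa

3.877


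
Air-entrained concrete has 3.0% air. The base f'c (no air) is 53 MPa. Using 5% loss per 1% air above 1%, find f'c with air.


Strength loss = (3.0 - 1) * 5 = 10.0%
f'c = 53 * (1 - 10.0/100)
= 47.7 MPa

47.7


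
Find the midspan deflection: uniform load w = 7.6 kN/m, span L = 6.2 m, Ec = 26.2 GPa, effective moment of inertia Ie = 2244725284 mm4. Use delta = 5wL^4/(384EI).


Convert: L = 6.2 m = 6200 mm, Ec = 26.2 GPa = 26200 MPa
delta = 5 * 7.6 * 6200^4 / (384 * 26200 * 2244725284)
= 2.49 mm

2.49


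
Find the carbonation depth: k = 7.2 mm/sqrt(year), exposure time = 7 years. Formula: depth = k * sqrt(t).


depth = k * sqrt(t)
= 7.2 * sqrt(7)
= 19.05 mm

19.05


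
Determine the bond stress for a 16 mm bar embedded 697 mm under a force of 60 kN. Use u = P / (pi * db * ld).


u = P / (pi * db * ld)
= 60 * 1000 / (pi * 16 * 697)
= 1.713 MPa

1.713


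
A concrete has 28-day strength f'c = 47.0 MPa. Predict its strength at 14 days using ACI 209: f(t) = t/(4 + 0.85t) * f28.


f(14) = 14 / (4 + 0.85 * 14) * 47.0
= 14 / 15.9 * 47.0
= 41.38 MPa

41.38


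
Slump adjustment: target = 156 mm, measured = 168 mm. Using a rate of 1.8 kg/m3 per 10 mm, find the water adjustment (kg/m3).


Difference = 156 - 168 = -12 mm
Water adjustment = -12 * 1.8 / 10 = -2.2 kg/m3

-2.2


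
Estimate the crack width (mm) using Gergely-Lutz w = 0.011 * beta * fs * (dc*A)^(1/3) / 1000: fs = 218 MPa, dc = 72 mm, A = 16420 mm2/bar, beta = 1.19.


w = 0.011 * beta * fs * (dc * A)^(1/3) / 1000
= 0.011 * 1.19 * 218 * (72 * 16420)^(1/3) / 1000
= 0.302 mm

0.302


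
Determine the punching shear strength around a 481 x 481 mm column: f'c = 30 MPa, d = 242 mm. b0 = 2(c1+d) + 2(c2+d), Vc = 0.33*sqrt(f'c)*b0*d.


b0 = 2*(481 + 242) + 2*(481 + 242) = 2892 mm
Vc = 0.33 * sqrt(30) * 2892 * 242 / 1000
= 1264.99 kN

1264.99


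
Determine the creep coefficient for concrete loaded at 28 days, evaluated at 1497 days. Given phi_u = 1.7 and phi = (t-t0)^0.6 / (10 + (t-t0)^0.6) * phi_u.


dt = 1497 - 28 = 1469
phi = 1469^0.6 / (10 + 1469^0.6) * 1.7
= 1.51

1.51


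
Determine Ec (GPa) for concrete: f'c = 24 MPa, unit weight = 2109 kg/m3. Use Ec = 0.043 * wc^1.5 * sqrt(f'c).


Ec = 0.043 * 2109^1.5 * sqrt(24) / 1000
= 20.4 GPa

20.4


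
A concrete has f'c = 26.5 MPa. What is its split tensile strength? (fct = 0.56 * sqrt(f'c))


fct = 0.56 * sqrt(26.5)
= 0.56 * 5.148
= 2.883 MPa

2.883


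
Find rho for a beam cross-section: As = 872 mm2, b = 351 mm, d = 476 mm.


rho = As / (b * d)
= 872 / (351 * 476)
= 0.0052

0.0052


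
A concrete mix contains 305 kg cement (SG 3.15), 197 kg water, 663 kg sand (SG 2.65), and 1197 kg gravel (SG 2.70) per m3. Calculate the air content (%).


Vol cement = 305 / (3.15 * 1000) = 0.096825 m3
Vol water = 197 / 1000 = 0.197 m3
Vol sand = 663 / (2.65 * 1000) = 0.250189 m3
Vol gravel = 1197 / (2.70 * 1000) = 0.443333 m3
Total solid + water volume = 0.987347 m3
Air = (1 - 0.987347) * 100 = 1.27%

1.27


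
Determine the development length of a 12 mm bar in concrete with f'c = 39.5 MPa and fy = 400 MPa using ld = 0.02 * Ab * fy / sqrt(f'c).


Ab = pi * 12^2 / 4 = 113.097 mm2
ld = 0.02 * 113.097 * 400 / sqrt(39.5)
= 144.0 mm

144.0


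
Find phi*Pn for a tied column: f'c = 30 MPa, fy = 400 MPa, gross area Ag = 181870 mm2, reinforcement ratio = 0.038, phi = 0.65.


Ast = rho * Ag = 0.038 * 181870 = 6911.06 mm2
phi*Pn = 0.65 * 0.80 * (0.85 * 30 * (181870 - 6911.06) + 400 * 6911.06) / 1000
= 3757.46 kN

3757.46


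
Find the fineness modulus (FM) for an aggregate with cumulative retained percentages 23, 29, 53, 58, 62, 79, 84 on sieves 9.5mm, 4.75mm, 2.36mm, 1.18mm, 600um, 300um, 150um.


FM = sum(cumulative % retained) / 100
= 388 / 100
= 3.88

3.88


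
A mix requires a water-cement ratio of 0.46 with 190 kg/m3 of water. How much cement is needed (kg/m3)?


Cement = water / (w/c)
= 190 / 0.46
= 413.0 kg/m3

413.0


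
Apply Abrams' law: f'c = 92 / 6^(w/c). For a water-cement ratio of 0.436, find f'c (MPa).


f'c = 92 / 6^0.436
= 92 / 2.184
= 42.12 MPa

42.12


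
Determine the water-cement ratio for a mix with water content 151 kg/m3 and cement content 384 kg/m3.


w/c = water / cement
w/c = 151 / 384 = 0.393

0.393


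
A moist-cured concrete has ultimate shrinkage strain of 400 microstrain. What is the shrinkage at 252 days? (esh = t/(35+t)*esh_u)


esh(252) = 252 / (35 + 252) * 400
= 252 / 287 * 400
= 351.2 microstrain

351.2


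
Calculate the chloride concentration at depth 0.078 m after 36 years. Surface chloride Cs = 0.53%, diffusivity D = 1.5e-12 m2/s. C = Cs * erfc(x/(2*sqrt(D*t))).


t_seconds = 36 * 365.25 * 24 * 3600 = 1136073600.0 s
arg = 0.078 / (2 * sqrt(1.5e-12 * 1136073600.0))
= 0.9447
erfc(0.9447) = 0.1815
C = 0.53 * 0.1815 = 0.0962%

0.0962
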